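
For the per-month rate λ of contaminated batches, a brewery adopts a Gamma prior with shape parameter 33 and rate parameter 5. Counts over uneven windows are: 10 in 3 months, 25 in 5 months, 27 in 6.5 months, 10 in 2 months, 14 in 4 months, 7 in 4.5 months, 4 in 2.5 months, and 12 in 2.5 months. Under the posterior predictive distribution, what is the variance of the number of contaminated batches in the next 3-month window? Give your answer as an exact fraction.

Total count: 10 + 25 + 27 + 10 + 14 + 7 + 4 + 12 = 109.
Total exposure: 3 + 5 + 6.5 + 2 + 4 + 4.5 + 2.5 + 2.5 = 30 months.
Posterior: α' = 33 + 109 = 142, β' = 5 + 30 = 35.
The posterior predictive for a window of length T is Negative Binomial with variance T·α'·(β'+T)/β'² = 3·142·38/1225 = 16188/1225.

16188/1225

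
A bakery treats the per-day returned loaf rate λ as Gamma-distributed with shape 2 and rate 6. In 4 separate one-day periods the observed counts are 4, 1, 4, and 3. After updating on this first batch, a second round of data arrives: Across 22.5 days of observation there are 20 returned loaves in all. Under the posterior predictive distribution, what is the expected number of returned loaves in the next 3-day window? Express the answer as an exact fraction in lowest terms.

Total count: 4 + 1 + 4 + 3 = 12.
Total exposure: 4 days.
After the first batch: Gamma(2 + 12, 6 + 4) = Gamma(14, 10).
Total count 20 over total exposure 22.5 days.
After the second batch: Gamma(14 + 20, 10 + 22.5) = Gamma(34, 65/2).
Predictive mean over a 3-day window = T·E[λ|data] = 3·34/(65/2) = 204/65.

204/65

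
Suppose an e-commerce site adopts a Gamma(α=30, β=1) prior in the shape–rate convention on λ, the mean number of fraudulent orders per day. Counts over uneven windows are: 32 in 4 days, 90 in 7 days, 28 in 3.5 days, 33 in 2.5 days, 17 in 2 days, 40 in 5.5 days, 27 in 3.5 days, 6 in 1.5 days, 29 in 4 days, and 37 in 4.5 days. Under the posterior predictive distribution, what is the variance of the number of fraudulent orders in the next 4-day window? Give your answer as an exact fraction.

7052/169

Total count: 32 + 90 + 28 + 33 + 17 + 40 + 27 + 6 + 29 + 37 = 339.
Total exposure: 4 + 7 + 3.5 + 2.5 + 2 + 5.5 + 3.5 + 1.5 + 4 + 4.5 = 38 days.
Gamma(α, β) with Poisson data over total exposure Σt gives posterior Gamma(α+Σx, β+Σt) = Gamma(369, 39).
The posterior predictive for a window of length T is Negative Binomial with variance T·α'·(β'+T)/β'² = 4·369·43/1521 = 7052/169.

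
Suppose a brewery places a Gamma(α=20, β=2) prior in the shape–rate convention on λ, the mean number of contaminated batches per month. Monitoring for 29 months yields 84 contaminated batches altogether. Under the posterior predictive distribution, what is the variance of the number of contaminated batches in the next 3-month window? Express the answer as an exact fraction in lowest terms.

Total count 84 over total exposure 29 months.
By Gamma–Poisson conjugacy, the posterior is Gamma(α + Σx, β + Σt) = Gamma(20 + 84, 2 + 29) = Gamma(104, 31).
The posterior predictive for a window of length T is Negative Binomial with variance T·α'·(β'+T)/β'² = 3·104·34/961 = 10608/961.

10608/961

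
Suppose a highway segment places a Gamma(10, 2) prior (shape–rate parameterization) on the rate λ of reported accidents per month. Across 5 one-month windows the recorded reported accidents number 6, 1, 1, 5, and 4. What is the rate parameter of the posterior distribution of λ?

7

Total count: 6 + 1 + 1 + 5 + 4 = 17.
Total exposure: 5 months.
The Gamma prior is conjugate for the Poisson rate, so λ | data ~ Gamma(10+17, 2+5) = Gamma(27, 7).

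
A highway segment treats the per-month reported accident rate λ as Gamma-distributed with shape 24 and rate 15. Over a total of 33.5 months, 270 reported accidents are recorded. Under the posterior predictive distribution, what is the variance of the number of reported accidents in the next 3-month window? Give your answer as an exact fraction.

Total count 270 over total exposure 33.5 months.
Gamma(α, β) with Poisson data over total exposure Σt gives posterior Gamma(α+Σx, β+Σt) = Gamma(294, 97/2).
The posterior predictive for a window of length T is Negative Binomial with variance T·α'·(β'+T)/β'² = 3·294·(103/2)/(9409/4) = 181692/9409.

181692/9409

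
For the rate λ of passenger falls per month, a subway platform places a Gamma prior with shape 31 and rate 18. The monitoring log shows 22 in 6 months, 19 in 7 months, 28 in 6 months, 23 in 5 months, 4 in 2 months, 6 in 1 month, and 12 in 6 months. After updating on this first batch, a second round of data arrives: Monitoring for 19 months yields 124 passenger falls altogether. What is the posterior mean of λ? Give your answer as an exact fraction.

Total count: 22 + 19 + 28 + 23 + 4 + 6 + 12 = 114.
Total exposure: 6 + 7 + 6 + 5 + 2 + 1 + 6 = 33 months.
After the first batch: Gamma(31 + 114, 18 + 33) = Gamma(145, 51).
Total count 124 over total exposure 19 months.
After the second batch: Gamma(145 + 124, 51 + 19) = Gamma(269, 70).
Posterior mean = α'/β' = 269/70.

269/70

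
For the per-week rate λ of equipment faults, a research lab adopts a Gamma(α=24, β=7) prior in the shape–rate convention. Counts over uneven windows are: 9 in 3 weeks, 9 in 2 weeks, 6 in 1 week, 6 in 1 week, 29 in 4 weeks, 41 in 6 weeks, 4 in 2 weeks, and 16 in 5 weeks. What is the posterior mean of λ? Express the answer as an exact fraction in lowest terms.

Total count: 9 + 9 + 6 + 6 + 29 + 41 + 4 + 16 = 120.
Total exposure: 3 + 2 + 1 + 1 + 4 + 6 + 2 + 5 = 24 weeks.
The Gamma prior is conjugate for the Poisson rate, so λ | data ~ Gamma(24+120, 7+24) = Gamma(144, 31).
Posterior mean = α'/β' = 144/31.

144/31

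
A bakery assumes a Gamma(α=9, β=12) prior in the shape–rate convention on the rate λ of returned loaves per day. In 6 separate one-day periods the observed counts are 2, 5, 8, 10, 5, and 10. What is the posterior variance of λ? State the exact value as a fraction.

Total count: 2 + 5 + 8 + 10 + 5 + 10 = 40.
Total exposure: 6 days.
By Gamma–Poisson conjugacy, the posterior is Gamma(α + Σx, β + Σt) = Gamma(9 + 40, 12 + 6) = Gamma(49, 18).
Posterior variance = α'/β'² = 49/324.

49/324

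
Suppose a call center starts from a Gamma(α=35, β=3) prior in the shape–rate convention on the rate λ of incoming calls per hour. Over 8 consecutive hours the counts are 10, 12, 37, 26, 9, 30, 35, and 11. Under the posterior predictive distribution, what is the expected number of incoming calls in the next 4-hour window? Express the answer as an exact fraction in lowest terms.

Total count: 10 + 12 + 37 + 26 + 9 + 30 + 35 + 11 = 170.
Total exposure: 8 hours.
Conjugate update: add total count to the shape and total exposure to the rate, giving Gamma(205, 11).
Predictive mean over a 4-hour window = T·E[λ|data] = 4·205/11 = 820/11.

820/11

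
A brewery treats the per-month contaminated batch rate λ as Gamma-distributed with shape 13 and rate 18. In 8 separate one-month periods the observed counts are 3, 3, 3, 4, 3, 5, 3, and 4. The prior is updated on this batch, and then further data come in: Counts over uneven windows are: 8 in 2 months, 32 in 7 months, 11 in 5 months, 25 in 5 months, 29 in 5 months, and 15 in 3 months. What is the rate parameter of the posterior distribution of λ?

53

Total count: 3 + 3 + 3 + 4 + 3 + 5 + 3 + 4 = 28.
Total exposure: 8 months.
After the first batch: Gamma(13 + 28, 18 + 8) = Gamma(41, 26).
Total count: 8 + 32 + 11 + 25 + 29 + 15 = 120.
Total exposure: 2 + 7 + 5 + 5 + 5 + 3 = 27 months.
After the second batch: Gamma(41 + 120, 26 + 27) = Gamma(161, 53).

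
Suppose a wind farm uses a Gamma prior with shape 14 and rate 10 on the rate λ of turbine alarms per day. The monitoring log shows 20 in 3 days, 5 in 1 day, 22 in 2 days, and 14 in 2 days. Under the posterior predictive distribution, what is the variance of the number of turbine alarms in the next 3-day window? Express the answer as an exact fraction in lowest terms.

175/12

Total count: 20 + 5 + 22 + 14 = 61.
Total exposure: 3 + 1 + 2 + 2 = 8 days.
The Gamma prior is conjugate for the Poisson rate, so λ | data ~ Gamma(14+61, 10+8) = Gamma(75, 18).
The posterior predictive for a window of length T is Negative Binomial with variance T·α'·(β'+T)/β'² = 3·75·21/324 = 175/12.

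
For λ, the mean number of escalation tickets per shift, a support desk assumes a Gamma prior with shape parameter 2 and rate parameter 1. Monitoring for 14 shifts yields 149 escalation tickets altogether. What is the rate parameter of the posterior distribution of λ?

15

Total count 149 over total exposure 14 shifts.
Gamma(α, β) with Poisson data over total exposure Σt gives posterior Gamma(α+Σx, β+Σt) = Gamma(151, 15).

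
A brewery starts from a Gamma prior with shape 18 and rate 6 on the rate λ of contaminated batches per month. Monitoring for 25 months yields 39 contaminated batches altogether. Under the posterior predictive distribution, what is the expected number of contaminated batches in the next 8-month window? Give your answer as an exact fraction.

456/31

Total count 39 over total exposure 25 months.
Conjugate update: add total count to the shape and total exposure to the rate, giving Gamma(57, 31).
Predictive mean over an 8-month window = T·E[λ|data] = 8·57/31 = 456/31.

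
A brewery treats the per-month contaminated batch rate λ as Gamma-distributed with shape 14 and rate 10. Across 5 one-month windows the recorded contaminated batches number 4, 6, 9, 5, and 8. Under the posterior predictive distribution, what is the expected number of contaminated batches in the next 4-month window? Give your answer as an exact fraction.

Total count: 4 + 6 + 9 + 5 + 8 = 32.
Total exposure: 5 months.
The Gamma prior is conjugate for the Poisson rate, so λ | data ~ Gamma(14+32, 10+5) = Gamma(46, 15).
Predictive mean over a 4-month window = T·E[λ|data] = 4·46/15 = 184/15.

184/15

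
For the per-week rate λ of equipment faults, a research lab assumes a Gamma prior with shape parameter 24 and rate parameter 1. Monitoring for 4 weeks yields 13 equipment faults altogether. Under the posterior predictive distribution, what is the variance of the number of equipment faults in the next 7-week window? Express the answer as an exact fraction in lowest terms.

Total count 13 over total exposure 4 weeks.
Posterior: α' = 24 + 13 = 37, β' = 1 + 4 = 5.
The posterior predictive for a window of length T is Negative Binomial with variance T·α'·(β'+T)/β'² = 7·37·12/25 = 3108/25.

3108/25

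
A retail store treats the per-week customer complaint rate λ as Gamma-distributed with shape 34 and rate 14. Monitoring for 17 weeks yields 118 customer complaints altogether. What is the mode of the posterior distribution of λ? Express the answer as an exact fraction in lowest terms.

151/31

Total count 118 over total exposure 17 weeks.
Gamma(α, β) with Poisson data over total exposure Σt gives posterior Gamma(α+Σx, β+Σt) = Gamma(152, 31).
Posterior mode = (α'−1)/β' = 151/31.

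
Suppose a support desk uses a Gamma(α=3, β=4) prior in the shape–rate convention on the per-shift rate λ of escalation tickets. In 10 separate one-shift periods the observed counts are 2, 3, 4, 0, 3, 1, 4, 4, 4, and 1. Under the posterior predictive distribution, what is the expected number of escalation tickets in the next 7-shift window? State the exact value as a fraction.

Total count: 2 + 3 + 4 + 0 + 3 + 1 + 4 + 4 + 4 + 1 = 26.
Total exposure: 10 shifts.
By Gamma–Poisson conjugacy, the posterior is Gamma(α + Σx, β + Σt) = Gamma(3 + 26, 4 + 10) = Gamma(29, 14).
Predictive mean over a 7-shift window = T·E[λ|data] = 7·29/14 = 29/2.

29/2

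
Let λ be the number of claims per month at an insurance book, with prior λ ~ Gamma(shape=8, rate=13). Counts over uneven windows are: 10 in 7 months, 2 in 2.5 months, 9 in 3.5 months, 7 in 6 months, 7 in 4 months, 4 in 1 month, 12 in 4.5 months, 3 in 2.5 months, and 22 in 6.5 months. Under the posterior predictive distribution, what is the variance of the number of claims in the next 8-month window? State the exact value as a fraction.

157248/10201

Total count: 10 + 2 + 9 + 7 + 7 + 4 + 12 + 3 + 22 = 76.
Total exposure: 7 + 2.5 + 3.5 + 6 + 4 + 1 + 4.5 + 2.5 + 6.5 = 37.5 months.
The Gamma prior is conjugate for the Poisson rate, so λ | data ~ Gamma(8+76, 13+37.5) = Gamma(84, 101/2).
The posterior predictive for a window of length T is Negative Binomial with variance T·α'·(β'+T)/β'² = 8·84·(117/2)/(10201/4) = 157248/10201.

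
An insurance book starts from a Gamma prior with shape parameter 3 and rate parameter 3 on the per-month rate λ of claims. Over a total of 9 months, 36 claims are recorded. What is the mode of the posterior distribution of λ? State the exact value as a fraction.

Total count 36 over total exposure 9 months.
The Gamma prior is conjugate for the Poisson rate, so λ | data ~ Gamma(3+36, 3+9) = Gamma(39, 12).
Posterior mode = (α'−1)/β' = 38/12 = 19/6.

19/6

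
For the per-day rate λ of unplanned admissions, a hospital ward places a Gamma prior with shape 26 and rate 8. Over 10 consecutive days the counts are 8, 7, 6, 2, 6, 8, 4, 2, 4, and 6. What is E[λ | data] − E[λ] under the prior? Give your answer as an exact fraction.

41/36

Total count: 8 + 7 + 6 + 2 + 6 + 8 + 4 + 2 + 4 + 6 = 53.
Total exposure: 10 days.
The Gamma prior is conjugate for the Poisson rate, so λ | data ~ Gamma(26+53, 8+10) = Gamma(79, 18).
Posterior mean = 79/18 = 79/18; prior mean = 26/8 = 13/4. Difference = 79/18 − 13/4 = 41/36.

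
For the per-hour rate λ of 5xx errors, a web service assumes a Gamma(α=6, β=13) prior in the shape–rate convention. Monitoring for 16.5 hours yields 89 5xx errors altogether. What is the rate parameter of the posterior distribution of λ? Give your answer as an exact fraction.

59/2

Total count 89 over total exposure 16.5 hours.
The Gamma prior is conjugate for the Poisson rate, so λ | data ~ Gamma(6+89, 13+16.5) = Gamma(95, 59/2).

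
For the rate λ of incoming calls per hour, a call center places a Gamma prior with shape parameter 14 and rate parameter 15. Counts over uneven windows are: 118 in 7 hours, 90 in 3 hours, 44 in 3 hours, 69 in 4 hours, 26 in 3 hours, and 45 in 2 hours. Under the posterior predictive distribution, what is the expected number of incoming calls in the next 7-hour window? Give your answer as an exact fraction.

2842/37

Total count: 118 + 90 + 44 + 69 + 26 + 45 = 392.
Total exposure: 7 + 3 + 3 + 4 + 3 + 2 = 22 hours.
The Gamma prior is conjugate for the Poisson rate, so λ | data ~ Gamma(14+392, 15+22) = Gamma(406, 37).
Predictive mean over a 7-hour window = T·E[λ|data] = 7·406/37 = 2842/37.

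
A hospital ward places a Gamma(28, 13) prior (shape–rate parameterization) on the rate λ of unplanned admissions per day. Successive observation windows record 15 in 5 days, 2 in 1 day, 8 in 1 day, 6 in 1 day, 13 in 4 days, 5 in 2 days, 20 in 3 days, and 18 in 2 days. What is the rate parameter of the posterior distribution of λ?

32

Total count: 15 + 2 + 8 + 6 + 13 + 5 + 20 + 18 = 87.
Total exposure: 5 + 1 + 1 + 1 + 4 + 2 + 3 + 2 = 19 days.
Gamma(α, β) with Poisson data over total exposure Σt gives posterior Gamma(α+Σx, β+Σt) = Gamma(115, 32).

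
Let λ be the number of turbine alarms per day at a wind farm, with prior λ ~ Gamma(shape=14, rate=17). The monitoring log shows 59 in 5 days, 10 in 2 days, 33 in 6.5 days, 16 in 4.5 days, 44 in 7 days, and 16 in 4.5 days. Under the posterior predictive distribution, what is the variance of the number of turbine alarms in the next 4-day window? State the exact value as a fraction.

51712/2883

Total count: 59 + 10 + 33 + 16 + 44 + 16 = 178.
Total exposure: 5 + 2 + 6.5 + 4.5 + 7 + 4.5 = 29.5 days.
Gamma(α, β) with Poisson data over total exposure Σt gives posterior Gamma(α+Σx, β+Σt) = Gamma(192, 93/2).
The posterior predictive for a window of length T is Negative Binomial with variance T·α'·(β'+T)/β'² = 4·192·(101/2)/(8649/4) = 51712/2883.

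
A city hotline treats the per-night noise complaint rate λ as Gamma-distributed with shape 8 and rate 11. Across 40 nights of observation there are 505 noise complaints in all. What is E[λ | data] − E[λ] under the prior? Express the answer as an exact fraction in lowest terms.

Total count 505 over total exposure 40 nights.
Conjugate update: add total count to the shape and total exposure to the rate, giving Gamma(513, 51).
Posterior mean = 513/51 = 171/17; prior mean = 8/11 = 8/11. Difference = 171/17 − 8/11 = 1745/187.

1745/187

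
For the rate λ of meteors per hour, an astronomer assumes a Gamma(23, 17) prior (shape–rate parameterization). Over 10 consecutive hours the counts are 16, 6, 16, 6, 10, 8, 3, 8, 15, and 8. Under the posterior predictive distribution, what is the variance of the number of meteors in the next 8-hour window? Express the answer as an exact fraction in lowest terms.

Total count: 16 + 6 + 16 + 6 + 10 + 8 + 3 + 8 + 15 + 8 = 96.
Total exposure: 10 hours.
Gamma(α, β) with Poisson data over total exposure Σt gives posterior Gamma(α+Σx, β+Σt) = Gamma(119, 27).
The posterior predictive for a window of length T is Negative Binomial with variance T·α'·(β'+T)/β'² = 8·119·35/729 = 33320/729.

33320/729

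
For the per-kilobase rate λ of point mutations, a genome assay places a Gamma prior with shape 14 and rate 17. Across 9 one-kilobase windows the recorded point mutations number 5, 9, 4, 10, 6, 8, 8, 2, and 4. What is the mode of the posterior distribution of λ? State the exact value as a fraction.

69/26

Total count: 5 + 9 + 4 + 10 + 6 + 8 + 8 + 2 + 4 = 56.
Total exposure: 9 kilobases.
Conjugate update: add total count to the shape and total exposure to the rate, giving Gamma(70, 26).
Posterior mode = (α'−1)/β' = 69/26.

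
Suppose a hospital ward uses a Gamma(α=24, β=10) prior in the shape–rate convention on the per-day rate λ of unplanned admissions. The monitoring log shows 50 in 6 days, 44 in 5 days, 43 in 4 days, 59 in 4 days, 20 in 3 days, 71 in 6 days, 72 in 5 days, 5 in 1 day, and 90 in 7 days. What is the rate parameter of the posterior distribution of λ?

51

Total count: 50 + 44 + 43 + 59 + 20 + 71 + 72 + 5 + 90 = 454.
Total exposure: 6 + 5 + 4 + 4 + 3 + 6 + 5 + 1 + 7 = 41 days.
Posterior: α' = 24 + 454 = 478, β' = 10 + 41 = 51.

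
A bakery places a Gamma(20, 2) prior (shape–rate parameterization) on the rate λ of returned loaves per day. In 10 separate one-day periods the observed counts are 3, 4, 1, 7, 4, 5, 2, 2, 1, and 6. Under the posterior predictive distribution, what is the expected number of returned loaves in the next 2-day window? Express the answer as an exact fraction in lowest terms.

55/6

Total count: 3 + 4 + 1 + 7 + 4 + 5 + 2 + 2 + 1 + 6 = 35.
Total exposure: 10 days.
Posterior: α' = 20 + 35 = 55, β' = 2 + 10 = 12.
Predictive mean over a 2-day window = T·E[λ|data] = 2·55/12 = 55/6.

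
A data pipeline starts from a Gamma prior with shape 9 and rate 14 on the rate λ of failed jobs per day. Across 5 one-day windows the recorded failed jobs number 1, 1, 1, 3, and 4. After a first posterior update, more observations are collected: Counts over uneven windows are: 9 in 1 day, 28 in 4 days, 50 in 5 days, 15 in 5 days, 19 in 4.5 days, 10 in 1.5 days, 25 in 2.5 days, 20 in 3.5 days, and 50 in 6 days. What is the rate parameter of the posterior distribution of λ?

52

Total count: 1 + 1 + 1 + 3 + 4 = 10.
Total exposure: 5 days.
After the first batch: Gamma(9 + 10, 14 + 5) = Gamma(19, 19).
Total count: 9 + 28 + 50 + 15 + 19 + 10 + 25 + 20 + 50 = 226.
Total exposure: 1 + 4 + 5 + 5 + 4.5 + 1.5 + 2.5 + 3.5 + 6 = 33 days.
After the second batch: Gamma(19 + 226, 19 + 33) = Gamma(245, 52).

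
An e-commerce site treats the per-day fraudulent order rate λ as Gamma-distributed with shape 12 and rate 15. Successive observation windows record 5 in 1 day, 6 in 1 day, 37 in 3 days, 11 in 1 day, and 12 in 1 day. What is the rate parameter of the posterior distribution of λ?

Total count: 5 + 6 + 37 + 11 + 12 = 71.
Total exposure: 1 + 1 + 3 + 1 + 1 = 7 days.
Conjugate update: add total count to the shape and total exposure to the rate, giving Gamma(83, 22).

22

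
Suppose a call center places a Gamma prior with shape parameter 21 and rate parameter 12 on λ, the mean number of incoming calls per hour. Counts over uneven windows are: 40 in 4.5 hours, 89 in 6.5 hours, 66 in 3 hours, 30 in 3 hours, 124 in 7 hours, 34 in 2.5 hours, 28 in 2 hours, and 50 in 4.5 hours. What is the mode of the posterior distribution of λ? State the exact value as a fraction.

Total count: 40 + 89 + 66 + 30 + 124 + 34 + 28 + 50 = 461.
Total exposure: 4.5 + 6.5 + 3 + 3 + 7 + 2.5 + 2 + 4.5 = 33 hours.
Gamma(α, β) with Poisson data over total exposure Σt gives posterior Gamma(α+Σx, β+Σt) = Gamma(482, 45).
Posterior mode = (α'−1)/β' = 481/45.

481/45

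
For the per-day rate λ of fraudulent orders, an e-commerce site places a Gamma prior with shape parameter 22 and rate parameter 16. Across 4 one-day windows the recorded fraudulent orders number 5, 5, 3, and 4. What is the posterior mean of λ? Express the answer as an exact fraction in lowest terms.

39/20

Total count: 5 + 5 + 3 + 4 = 17.
Total exposure: 4 days.
Posterior: α' = 22 + 17 = 39, β' = 16 + 4 = 20.
Posterior mean = α'/β' = 39/20.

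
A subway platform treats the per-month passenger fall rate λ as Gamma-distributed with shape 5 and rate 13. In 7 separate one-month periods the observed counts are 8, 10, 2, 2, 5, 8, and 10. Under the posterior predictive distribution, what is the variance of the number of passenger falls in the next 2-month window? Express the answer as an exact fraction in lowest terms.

Total count: 8 + 10 + 2 + 2 + 5 + 8 + 10 = 45.
Total exposure: 7 months.
Conjugate update: add total count to the shape and total exposure to the rate, giving Gamma(50, 20).
The posterior predictive for a window of length T is Negative Binomial with variance T·α'·(β'+T)/β'² = 2·50·22/400 = 11/2.

11/2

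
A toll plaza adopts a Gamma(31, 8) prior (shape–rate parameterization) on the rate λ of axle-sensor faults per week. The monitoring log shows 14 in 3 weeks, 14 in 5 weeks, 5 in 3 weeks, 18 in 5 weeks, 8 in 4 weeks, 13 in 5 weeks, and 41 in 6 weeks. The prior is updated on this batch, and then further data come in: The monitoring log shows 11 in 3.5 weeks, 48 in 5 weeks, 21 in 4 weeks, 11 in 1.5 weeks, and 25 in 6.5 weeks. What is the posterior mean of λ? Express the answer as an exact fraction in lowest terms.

520/119

Total count: 14 + 14 + 5 + 18 + 8 + 13 + 41 = 113.
Total exposure: 3 + 5 + 3 + 5 + 4 + 5 + 6 = 31 weeks.
After the first batch: Gamma(31 + 113, 8 + 31) = Gamma(144, 39).
Total count: 11 + 48 + 21 + 11 + 25 = 116.
Total exposure: 3.5 + 5 + 4 + 1.5 + 6.5 = 20.5 weeks.
After the second batch: Gamma(144 + 116, 39 + 20.5) = Gamma(260, 119/2).
Posterior mean = α'/β' = 260/(119/2) = 520/119.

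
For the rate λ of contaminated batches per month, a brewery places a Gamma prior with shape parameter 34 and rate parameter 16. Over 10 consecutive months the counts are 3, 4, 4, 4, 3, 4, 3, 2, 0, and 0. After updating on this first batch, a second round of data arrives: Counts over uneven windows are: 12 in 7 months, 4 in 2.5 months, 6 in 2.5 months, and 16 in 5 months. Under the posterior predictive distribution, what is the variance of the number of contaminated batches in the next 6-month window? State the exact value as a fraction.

Total count: 3 + 4 + 4 + 4 + 3 + 4 + 3 + 2 + 0 + 0 = 27.
Total exposure: 10 months.
After the first batch: Gamma(34 + 27, 16 + 10) = Gamma(61, 26).
Total count: 12 + 4 + 6 + 16 = 38.
Total exposure: 7 + 2.5 + 2.5 + 5 = 17 months.
After the second batch: Gamma(61 + 38, 26 + 17) = Gamma(99, 43).
The posterior predictive for a window of length T is Negative Binomial with variance T·α'·(β'+T)/β'² = 6·99·49/1849 = 29106/1849.

29106/1849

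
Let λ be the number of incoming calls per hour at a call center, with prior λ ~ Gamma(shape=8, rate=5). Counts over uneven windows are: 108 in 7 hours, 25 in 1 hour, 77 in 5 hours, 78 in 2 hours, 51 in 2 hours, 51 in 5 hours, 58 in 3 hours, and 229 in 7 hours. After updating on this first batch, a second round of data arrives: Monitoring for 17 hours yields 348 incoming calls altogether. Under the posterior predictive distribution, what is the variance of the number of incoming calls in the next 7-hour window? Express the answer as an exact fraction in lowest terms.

441091/2916

Total count: 108 + 25 + 77 + 78 + 51 + 51 + 58 + 229 = 677.
Total exposure: 7 + 1 + 5 + 2 + 2 + 5 + 3 + 7 = 32 hours.
After the first batch: Gamma(8 + 677, 5 + 32) = Gamma(685, 37).
Total count 348 over total exposure 17 hours.
After the second batch: Gamma(685 + 348, 37 + 17) = Gamma(1033, 54).
The posterior predictive for a window of length T is Negative Binomial with variance T·α'·(β'+T)/β'² = 7·1033·61/2916 = 441091/2916.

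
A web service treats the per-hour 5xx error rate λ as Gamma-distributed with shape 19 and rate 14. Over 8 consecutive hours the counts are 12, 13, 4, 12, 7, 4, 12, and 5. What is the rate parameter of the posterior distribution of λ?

22

Total count: 12 + 13 + 4 + 12 + 7 + 4 + 12 + 5 = 69.
Total exposure: 8 hours.
Gamma(α, β) with Poisson data over total exposure Σt gives posterior Gamma(α+Σx, β+Σt) = Gamma(88, 22).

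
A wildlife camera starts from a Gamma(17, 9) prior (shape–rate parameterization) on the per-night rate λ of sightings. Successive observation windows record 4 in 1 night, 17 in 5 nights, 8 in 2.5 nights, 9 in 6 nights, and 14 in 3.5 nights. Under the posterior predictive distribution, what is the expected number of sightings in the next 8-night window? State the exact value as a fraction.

184/9

Total count: 4 + 17 + 8 + 9 + 14 = 52.
Total exposure: 1 + 5 + 2.5 + 6 + 3.5 = 18 nights.
By Gamma–Poisson conjugacy, the posterior is Gamma(α + Σx, β + Σt) = Gamma(17 + 52, 9 + 18) = Gamma(69, 27).
Predictive mean over an 8-night window = T·E[λ|data] = 8·69/27 = 184/9.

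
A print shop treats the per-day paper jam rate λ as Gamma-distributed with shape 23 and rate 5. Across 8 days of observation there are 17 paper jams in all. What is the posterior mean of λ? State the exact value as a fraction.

40/13

Total count 17 over total exposure 8 days.
Conjugate update: add total count to the shape and total exposure to the rate, giving Gamma(40, 13).
Posterior mean = α'/β' = 40/13.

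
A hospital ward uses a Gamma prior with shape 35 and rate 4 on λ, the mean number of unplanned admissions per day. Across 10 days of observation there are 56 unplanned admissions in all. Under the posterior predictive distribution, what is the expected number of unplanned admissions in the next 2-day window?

Total count 56 over total exposure 10 days.
Posterior: α' = 35 + 56 = 91, β' = 4 + 10 = 14.
Predictive mean over a 2-day window = T·E[λ|data] = 2·91/14 = 13.

13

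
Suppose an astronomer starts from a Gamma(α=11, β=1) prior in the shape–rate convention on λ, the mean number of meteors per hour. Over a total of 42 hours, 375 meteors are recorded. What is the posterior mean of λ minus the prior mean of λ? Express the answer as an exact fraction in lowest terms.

Total count 375 over total exposure 42 hours.
Posterior: α' = 11 + 375 = 386, β' = 1 + 42 = 43.
Posterior mean = 386/43 = 386/43; prior mean = 11/1 = 11. Difference = 386/43 − 11 = -87/43.

-87/43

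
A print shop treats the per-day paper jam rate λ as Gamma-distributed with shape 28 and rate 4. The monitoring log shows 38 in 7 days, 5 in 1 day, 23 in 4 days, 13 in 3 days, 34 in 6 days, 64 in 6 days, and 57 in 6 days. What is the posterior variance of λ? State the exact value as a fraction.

262/1369

Total count: 38 + 5 + 23 + 13 + 34 + 64 + 57 = 234.
Total exposure: 7 + 1 + 4 + 3 + 6 + 6 + 6 = 33 days.
By Gamma–Poisson conjugacy, the posterior is Gamma(α + Σx, β + Σt) = Gamma(28 + 234, 4 + 33) = Gamma(262, 37).
Posterior variance = α'/β'² = 262/1369.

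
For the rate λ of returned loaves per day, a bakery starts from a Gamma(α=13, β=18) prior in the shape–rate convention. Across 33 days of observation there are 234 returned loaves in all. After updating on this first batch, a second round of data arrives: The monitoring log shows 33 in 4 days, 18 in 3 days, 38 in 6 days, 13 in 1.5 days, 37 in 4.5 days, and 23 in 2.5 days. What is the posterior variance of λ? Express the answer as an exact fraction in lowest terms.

1636/21025

Total count 234 over total exposure 33 days.
After the first batch: Gamma(13 + 234, 18 + 33) = Gamma(247, 51).
Total count: 33 + 18 + 38 + 13 + 37 + 23 = 162.
Total exposure: 4 + 3 + 6 + 1.5 + 4.5 + 2.5 = 21.5 days.
After the second batch: Gamma(247 + 162, 51 + 21.5) = Gamma(409, 145/2).
Posterior variance = α'/β'² = 409/(21025/4) = 1636/21025.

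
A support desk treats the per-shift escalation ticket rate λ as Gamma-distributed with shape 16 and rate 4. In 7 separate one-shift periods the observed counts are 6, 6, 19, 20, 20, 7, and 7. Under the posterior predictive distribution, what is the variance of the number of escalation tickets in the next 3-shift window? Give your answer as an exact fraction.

Total count: 6 + 6 + 19 + 20 + 20 + 7 + 7 = 85.
Total exposure: 7 shifts.
By Gamma–Poisson conjugacy, the posterior is Gamma(α + Σx, β + Σt) = Gamma(16 + 85, 4 + 7) = Gamma(101, 11).
The posterior predictive for a window of length T is Negative Binomial with variance T·α'·(β'+T)/β'² = 3·101·14/121 = 4242/121.

4242/121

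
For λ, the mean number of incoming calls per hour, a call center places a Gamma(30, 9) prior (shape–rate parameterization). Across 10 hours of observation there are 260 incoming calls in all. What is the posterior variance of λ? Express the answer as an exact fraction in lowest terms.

Total count 260 over total exposure 10 hours.
The Gamma prior is conjugate for the Poisson rate, so λ | data ~ Gamma(30+260, 9+10) = Gamma(290, 19).
Posterior variance = α'/β'² = 290/361.

290/361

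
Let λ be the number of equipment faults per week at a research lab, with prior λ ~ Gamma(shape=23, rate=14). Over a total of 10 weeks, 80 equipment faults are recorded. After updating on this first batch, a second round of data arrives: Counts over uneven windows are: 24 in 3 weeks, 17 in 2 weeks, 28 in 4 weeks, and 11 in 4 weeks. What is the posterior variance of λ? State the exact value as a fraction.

183/1369

Total count 80 over total exposure 10 weeks.
After the first batch: Gamma(23 + 80, 14 + 10) = Gamma(103, 24).
Total count: 24 + 17 + 28 + 11 = 80.
Total exposure: 3 + 2 + 4 + 4 = 13 weeks.
After the second batch: Gamma(103 + 80, 24 + 13) = Gamma(183, 37).
Posterior variance = α'/β'² = 183/1369.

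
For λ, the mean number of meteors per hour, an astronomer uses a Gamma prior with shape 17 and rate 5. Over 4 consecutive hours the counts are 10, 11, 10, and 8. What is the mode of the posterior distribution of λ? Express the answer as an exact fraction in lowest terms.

55/9

Total count: 10 + 11 + 10 + 8 = 39.
Total exposure: 4 hours.
By Gamma–Poisson conjugacy, the posterior is Gamma(α + Σx, β + Σt) = Gamma(17 + 39, 5 + 4) = Gamma(56, 9).
Posterior mode = (α'−1)/β' = 55/9.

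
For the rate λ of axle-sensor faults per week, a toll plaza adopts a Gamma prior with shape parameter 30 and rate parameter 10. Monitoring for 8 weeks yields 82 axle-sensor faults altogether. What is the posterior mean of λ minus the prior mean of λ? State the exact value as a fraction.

Total count 82 over total exposure 8 weeks.
The Gamma prior is conjugate for the Poisson rate, so λ | data ~ Gamma(30+82, 10+8) = Gamma(112, 18).
Posterior mean = 112/18 = 56/9; prior mean = 30/10 = 3. Difference = 56/9 − 3 = 29/9.

29/9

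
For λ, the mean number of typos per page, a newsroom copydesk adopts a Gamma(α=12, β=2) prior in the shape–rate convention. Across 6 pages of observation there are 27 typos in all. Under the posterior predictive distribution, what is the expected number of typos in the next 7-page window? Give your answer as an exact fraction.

273/8

Total count 27 over total exposure 6 pages.
The Gamma prior is conjugate for the Poisson rate, so λ | data ~ Gamma(12+27, 2+6) = Gamma(39, 8).
Predictive mean over a 7-page window = T·E[λ|data] = 7·39/8 = 273/8.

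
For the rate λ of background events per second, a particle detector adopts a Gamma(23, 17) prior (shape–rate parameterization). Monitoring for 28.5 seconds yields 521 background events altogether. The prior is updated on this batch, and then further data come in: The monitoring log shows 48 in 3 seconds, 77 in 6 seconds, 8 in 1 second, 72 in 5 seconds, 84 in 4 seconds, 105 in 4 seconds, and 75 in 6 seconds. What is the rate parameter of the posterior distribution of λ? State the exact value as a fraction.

149/2

Total count 521 over total exposure 28.5 seconds.
After the first batch: Gamma(23 + 521, 17 + 28.5) = Gamma(544, 91/2).
Total count: 48 + 77 + 8 + 72 + 84 + 105 + 75 = 469.
Total exposure: 3 + 6 + 1 + 5 + 4 + 4 + 6 = 29 seconds.
After the second batch: Gamma(544 + 469, 91/2 + 29) = Gamma(1013, 149/2).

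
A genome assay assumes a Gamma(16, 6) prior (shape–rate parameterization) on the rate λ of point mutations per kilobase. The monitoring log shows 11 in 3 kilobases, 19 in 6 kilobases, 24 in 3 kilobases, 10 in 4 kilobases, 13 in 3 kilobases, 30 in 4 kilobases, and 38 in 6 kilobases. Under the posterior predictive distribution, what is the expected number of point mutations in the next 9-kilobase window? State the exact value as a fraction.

Total count: 11 + 19 + 24 + 10 + 13 + 30 + 38 = 145.
Total exposure: 3 + 6 + 3 + 4 + 3 + 4 + 6 = 29 kilobases.
Posterior: α' = 16 + 145 = 161, β' = 6 + 29 = 35.
Predictive mean over a 9-kilobase window = T·E[λ|data] = 9·161/35 = 207/5.

207/5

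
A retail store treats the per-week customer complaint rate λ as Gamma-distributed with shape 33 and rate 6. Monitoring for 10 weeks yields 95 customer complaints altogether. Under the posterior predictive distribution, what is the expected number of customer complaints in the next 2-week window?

Total count 95 over total exposure 10 weeks.
By Gamma–Poisson conjugacy, the posterior is Gamma(α + Σx, β + Σt) = Gamma(33 + 95, 6 + 10) = Gamma(128, 16).
Predictive mean over a 2-week window = T·E[λ|data] = 2·128/16 = 16.

16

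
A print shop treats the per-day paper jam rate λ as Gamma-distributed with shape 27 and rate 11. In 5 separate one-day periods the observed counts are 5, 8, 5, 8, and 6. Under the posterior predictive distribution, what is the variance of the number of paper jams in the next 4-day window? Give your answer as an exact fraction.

Total count: 5 + 8 + 5 + 8 + 6 = 32.
Total exposure: 5 days.
Conjugate update: add total count to the shape and total exposure to the rate, giving Gamma(59, 16).
The posterior predictive for a window of length T is Negative Binomial with variance T·α'·(β'+T)/β'² = 4·59·20/256 = 295/16.

295/16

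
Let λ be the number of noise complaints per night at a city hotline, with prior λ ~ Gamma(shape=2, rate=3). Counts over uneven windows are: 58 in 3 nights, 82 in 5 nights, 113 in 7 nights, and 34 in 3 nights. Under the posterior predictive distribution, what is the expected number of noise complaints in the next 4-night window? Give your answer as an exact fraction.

Total count: 58 + 82 + 113 + 34 = 287.
Total exposure: 3 + 5 + 7 + 3 = 18 nights.
Conjugate update: add total count to the shape and total exposure to the rate, giving Gamma(289, 21).
Predictive mean over a 4-night window = T·E[λ|data] = 4·289/21 = 1156/21.

1156/21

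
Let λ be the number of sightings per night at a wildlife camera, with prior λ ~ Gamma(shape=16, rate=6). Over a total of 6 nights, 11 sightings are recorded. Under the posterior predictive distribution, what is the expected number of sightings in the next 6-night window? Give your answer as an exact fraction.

27/2

Total count 11 over total exposure 6 nights.
Conjugate update: add total count to the shape and total exposure to the rate, giving Gamma(27, 12).
Predictive mean over a 6-night window = T·E[λ|data] = 6·27/12 = 27/2.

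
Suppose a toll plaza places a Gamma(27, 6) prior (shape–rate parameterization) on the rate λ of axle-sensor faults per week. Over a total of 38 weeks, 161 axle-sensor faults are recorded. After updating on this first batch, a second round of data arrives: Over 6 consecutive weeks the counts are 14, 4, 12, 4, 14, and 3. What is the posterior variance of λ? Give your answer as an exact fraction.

239/2500

Total count 161 over total exposure 38 weeks.
After the first batch: Gamma(27 + 161, 6 + 38) = Gamma(188, 44).
Total count: 14 + 4 + 12 + 4 + 14 + 3 = 51.
Total exposure: 6 weeks.
After the second batch: Gamma(188 + 51, 44 + 6) = Gamma(239, 50).
Posterior variance = α'/β'² = 239/2500.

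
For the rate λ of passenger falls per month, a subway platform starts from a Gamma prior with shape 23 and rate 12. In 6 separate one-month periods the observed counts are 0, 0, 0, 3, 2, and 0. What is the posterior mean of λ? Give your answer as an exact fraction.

Total count: 0 + 0 + 0 + 3 + 2 + 0 = 5.
Total exposure: 6 months.
Gamma(α, β) with Poisson data over total exposure Σt gives posterior Gamma(α+Σx, β+Σt) = Gamma(28, 18).
Posterior mean = α'/β' = 28/18 = 14/9.

14/9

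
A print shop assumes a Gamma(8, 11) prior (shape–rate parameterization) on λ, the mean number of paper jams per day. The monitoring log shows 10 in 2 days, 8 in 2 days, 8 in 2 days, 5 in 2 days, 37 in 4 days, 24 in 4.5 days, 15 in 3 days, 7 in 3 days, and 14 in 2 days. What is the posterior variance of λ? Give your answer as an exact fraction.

544/5041

Total count: 10 + 8 + 8 + 5 + 37 + 24 + 15 + 7 + 14 = 128.
Total exposure: 2 + 2 + 2 + 2 + 4 + 4.5 + 3 + 3 + 2 = 24.5 days.
Gamma(α, β) with Poisson data over total exposure Σt gives posterior Gamma(α+Σx, β+Σt) = Gamma(136, 71/2).
Posterior variance = α'/β'² = 136/(5041/4) = 544/5041.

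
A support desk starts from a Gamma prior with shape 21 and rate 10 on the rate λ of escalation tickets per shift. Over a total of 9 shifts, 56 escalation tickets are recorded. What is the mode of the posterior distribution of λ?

4

Total count 56 over total exposure 9 shifts.
Conjugate update: add total count to the shape and total exposure to the rate, giving Gamma(77, 19).
Posterior mode = (α'−1)/β' = 76/19 = 4.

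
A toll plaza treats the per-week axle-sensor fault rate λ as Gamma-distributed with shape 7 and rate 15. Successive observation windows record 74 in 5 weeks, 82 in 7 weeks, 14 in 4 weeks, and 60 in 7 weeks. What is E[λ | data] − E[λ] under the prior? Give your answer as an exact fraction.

3289/570

Total count: 74 + 82 + 14 + 60 = 230.
Total exposure: 5 + 7 + 4 + 7 = 23 weeks.
Gamma(α, β) with Poisson data over total exposure Σt gives posterior Gamma(α+Σx, β+Σt) = Gamma(237, 38).
Posterior mean = 237/38 = 237/38; prior mean = 7/15 = 7/15. Difference = 237/38 − 7/15 = 3289/570.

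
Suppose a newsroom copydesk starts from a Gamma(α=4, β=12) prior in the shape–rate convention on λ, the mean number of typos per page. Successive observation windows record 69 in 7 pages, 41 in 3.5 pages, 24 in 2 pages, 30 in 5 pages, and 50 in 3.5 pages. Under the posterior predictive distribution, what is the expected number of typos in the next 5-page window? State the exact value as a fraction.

1090/33

Total count: 69 + 41 + 24 + 30 + 50 = 214.
Total exposure: 7 + 3.5 + 2 + 5 + 3.5 = 21 pages.
Posterior: α' = 4 + 214 = 218, β' = 12 + 21 = 33.
Predictive mean over a 5-page window = T·E[λ|data] = 5·218/33 = 1090/33.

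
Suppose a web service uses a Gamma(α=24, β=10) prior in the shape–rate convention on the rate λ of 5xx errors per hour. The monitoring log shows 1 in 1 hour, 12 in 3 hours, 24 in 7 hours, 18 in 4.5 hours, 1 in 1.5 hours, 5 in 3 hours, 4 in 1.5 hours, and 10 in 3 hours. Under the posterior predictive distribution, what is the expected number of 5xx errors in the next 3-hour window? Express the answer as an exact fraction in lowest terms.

198/23

Total count: 1 + 12 + 24 + 18 + 1 + 5 + 4 + 10 = 75.
Total exposure: 1 + 3 + 7 + 4.5 + 1.5 + 3 + 1.5 + 3 = 24.5 hours.
Posterior: α' = 24 + 75 = 99, β' = 10 + 24.5 = 69/2.
Predictive mean over a 3-hour window = T·E[λ|data] = 3·99/(69/2) = 198/23.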